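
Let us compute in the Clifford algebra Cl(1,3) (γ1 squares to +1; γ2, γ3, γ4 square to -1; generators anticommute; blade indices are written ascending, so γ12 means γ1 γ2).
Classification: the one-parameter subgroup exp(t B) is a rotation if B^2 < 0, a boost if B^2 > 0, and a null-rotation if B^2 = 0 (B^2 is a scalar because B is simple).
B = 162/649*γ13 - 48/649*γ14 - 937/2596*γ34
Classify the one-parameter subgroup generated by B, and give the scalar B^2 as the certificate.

B^2 term by term: the squares give (162/649)^2*(γ13)^2 + (-48/649)^2*(γ14)^2 + (-937/2596)^2*(γ34)^2 = 26244/421201*(+1) + 2304/421201*(+1) + 877969/6739216*(-1) = -1/16 (each basis 2-blade squares to minus the product of its generators' squares); cross terms between blades sharing an index anticommute and cancel. So B^2 = -1/16.
Answer: rotation, certificate B^2 = -1/16. No conjugation can change B^2 = -1/16; the sign gives the class.


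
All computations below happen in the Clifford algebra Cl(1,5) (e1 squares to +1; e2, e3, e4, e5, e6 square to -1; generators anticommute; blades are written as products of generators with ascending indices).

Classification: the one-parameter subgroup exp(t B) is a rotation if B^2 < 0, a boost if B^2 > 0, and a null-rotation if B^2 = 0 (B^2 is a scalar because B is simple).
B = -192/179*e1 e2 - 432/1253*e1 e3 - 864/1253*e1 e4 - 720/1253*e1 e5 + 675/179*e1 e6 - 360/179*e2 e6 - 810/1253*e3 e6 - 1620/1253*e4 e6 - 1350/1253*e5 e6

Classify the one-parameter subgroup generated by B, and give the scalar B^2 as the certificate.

B^2 term by term: the squares give (-192/179)^2*(e1 e2)^2 + (-432/1253)^2*(e1 e3)^2 + (-864/1253)^2*(e1 e4)^2 + (-720/1253)^2*(e1 e5)^2 + (675/179)^2*(e1 e6)^2 + (-360/179)^2*(e2 e6)^2 + (-810/1253)^2*(e3 e6)^2 + (-1620/1253)^2*(e4 e6)^2 + (-1350/1253)^2*(e5 e6)^2 = 36864/32041*(+1) + 186624/1570009*(+1) + 746496/1570009*(+1) + 518400/1570009*(+1) + 455625/32041*(+1) + 129600/32041*(-1) + 656100/1570009*(-1) + 2624400/1570009*(-1) + 1822500/1570009*(-1) = 9 (each basis 2-blade squares to minus the product of its generators' squares); cross terms between blades sharing an index anticommute and cancel; the commuting (index-disjoint) pairs give grade-4 terms 2*c*c'*(blade product), which cancel blade by blade — e1 e2 e3 e6: 311040/224287 - 311040/224287 = 0; e1 e2 e4 e6: 622080/224287 - 622080/224287 = 0; e1 e2 e5 e6: 518400/224287 - 518400/224287 = 0; e1 e3 e4 e6: 1399680/1570009 - 1399680/1570009 = 0; e1 e3 e5 e6: 1166400/1570009 - 1166400/1570009 = 0; e1 e4 e5 e6: 2332800/1570009 - 2332800/1570009 = 0 — confirming B is simple. So B^2 = 9.
Answer: boost, certificate B^2 = 9. No conjugation can change B^2 = 9; the sign gives the class.


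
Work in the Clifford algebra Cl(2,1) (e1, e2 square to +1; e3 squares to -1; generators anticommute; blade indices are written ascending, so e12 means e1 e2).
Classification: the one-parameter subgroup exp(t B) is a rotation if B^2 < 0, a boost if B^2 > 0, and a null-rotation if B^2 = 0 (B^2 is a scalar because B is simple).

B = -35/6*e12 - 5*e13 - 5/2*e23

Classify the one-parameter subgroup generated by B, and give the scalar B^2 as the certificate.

B^2 term by term: the squares give (-35/6)^2*(e12)^2 + (-5)^2*(e13)^2 + (-5/2)^2*(e23)^2 = 1225/36*(-1) + 25*(+1) + 25/4*(+1) = -25/9 (each basis 2-blade squares to minus the product of its generators' squares); cross terms between blades sharing an index anticommute and cancel. So B^2 = -25/9.
Answer: rotation, certificate B^2 = -25/9. The class reads off the invariant scalar -25/9 directly.


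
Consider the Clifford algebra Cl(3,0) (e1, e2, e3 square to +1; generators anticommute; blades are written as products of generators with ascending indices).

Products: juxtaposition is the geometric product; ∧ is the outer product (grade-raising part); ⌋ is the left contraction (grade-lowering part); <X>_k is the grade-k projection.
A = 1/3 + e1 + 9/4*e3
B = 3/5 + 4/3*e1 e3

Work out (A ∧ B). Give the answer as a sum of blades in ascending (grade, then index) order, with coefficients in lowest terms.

step 1: 1/5 + 3/5*e1 + 27/20*e3 + 4/9*e1 e3
Answer: 1/5 + 3/5*e1 + 27/20*e3 + 4/9*e1 e3


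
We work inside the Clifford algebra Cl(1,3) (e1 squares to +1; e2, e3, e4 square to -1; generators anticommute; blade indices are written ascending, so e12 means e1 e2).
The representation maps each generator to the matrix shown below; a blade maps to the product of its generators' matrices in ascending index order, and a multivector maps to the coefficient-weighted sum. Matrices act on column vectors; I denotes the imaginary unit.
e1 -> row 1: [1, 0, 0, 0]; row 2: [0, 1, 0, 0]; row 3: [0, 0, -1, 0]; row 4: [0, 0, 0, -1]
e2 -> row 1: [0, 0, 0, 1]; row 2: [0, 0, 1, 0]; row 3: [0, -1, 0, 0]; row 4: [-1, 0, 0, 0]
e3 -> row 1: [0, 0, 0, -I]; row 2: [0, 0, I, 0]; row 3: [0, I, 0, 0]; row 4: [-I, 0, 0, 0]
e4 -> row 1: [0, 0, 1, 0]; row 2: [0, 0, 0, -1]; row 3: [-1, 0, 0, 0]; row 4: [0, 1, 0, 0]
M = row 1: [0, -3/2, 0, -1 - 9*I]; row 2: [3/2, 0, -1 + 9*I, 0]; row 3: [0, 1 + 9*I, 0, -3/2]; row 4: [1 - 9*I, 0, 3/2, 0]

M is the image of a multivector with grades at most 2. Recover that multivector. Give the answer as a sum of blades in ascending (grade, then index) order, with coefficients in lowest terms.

Method: the blade images are trace-orthogonal — tr(rho(e_A) rho(e_B)^-1) = 4 if A = B and 0 otherwise — and rho(e_A)^-1 = (e_A)^2 * rho(e_A) with (e_A)^2 = +1 or -1, so the coefficient of e_A in the preimage is (e_A)^2 * tr(M rho(e_A))/4.
Nonzero projections over blades of grade <= 2: e2: (e2)^2 = -1, tr(M rho(e2)) = 4, coefficient -1; e3: (e3)^2 = -1, tr(M rho(e3)) = -36, coefficient 9; e24: (e24)^2 = -1, tr(M rho(e24)) = 6, coefficient -3/2. Every other blade of grade <= 2 projects to 0.
Answer: -e2 + 9*e3 - 3/2*e24


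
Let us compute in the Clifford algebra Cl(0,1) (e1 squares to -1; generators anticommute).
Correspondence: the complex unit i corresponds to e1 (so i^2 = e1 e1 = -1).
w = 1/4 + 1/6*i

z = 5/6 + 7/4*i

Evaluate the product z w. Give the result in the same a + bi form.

In blades: z = 5/6 + 7/4*e1, w = 1/4 + 1/6*e1.
Distribute z over w term by term (generator squares from the signature, products reordered to ascending indices): (5/6)*w = 5/24 + 5/36*e1; (7/4*e1)*w = -7/24 + 7/16*e1.
Sum: -1/12 + 83/144*e1; translating back through the correspondence:
Answer: -1/12 + 83/144*i


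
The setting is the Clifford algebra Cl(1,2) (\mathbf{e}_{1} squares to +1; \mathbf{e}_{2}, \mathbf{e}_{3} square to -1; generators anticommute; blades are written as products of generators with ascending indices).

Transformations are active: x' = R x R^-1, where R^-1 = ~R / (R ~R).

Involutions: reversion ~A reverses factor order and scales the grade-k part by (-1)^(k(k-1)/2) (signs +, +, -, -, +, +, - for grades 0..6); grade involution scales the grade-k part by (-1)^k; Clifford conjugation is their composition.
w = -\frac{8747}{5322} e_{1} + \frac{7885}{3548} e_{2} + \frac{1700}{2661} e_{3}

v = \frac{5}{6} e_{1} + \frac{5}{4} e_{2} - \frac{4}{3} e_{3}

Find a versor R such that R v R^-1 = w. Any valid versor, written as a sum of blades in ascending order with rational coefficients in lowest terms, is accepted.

Sketch: the shared square -\frac{127}{48} makes R = v + w = -\frac{2156}{2661} e_{1} + \frac{3080}{887} e_{2} - \frac{616}{887} e_{3} the natural versor; its sandwich fixes that direction, negates (v - w)/2, and sends v to w.
Answer: -\frac{2156}{2661} e_{1} + \frac{3080}{887} e_{2} - \frac{616}{887} e_{3}


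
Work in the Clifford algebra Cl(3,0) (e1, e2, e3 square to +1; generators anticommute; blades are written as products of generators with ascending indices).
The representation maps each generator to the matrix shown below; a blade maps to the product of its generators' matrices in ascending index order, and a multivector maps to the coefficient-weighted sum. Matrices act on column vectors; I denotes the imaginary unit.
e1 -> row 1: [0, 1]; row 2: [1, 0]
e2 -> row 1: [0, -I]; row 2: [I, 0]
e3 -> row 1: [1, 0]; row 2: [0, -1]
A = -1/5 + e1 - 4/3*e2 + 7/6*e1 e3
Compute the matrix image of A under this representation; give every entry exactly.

Bivector images (products of the table entries): rho(e1 e3) = rho(e1)rho(e3) = row 1: [0, -1]; row 2: [1, 0].
M = (-1/5)*1 + (1)*rho(e1) + (-4/3)*rho(e2) + (7/6)*rho(e1 e3), summed entrywise (1 is the identity matrix):
Answer: row 1: [-1/5, -1/6 + 4*I/3]; row 2: [13/6 - 4*I/3, -1/5]


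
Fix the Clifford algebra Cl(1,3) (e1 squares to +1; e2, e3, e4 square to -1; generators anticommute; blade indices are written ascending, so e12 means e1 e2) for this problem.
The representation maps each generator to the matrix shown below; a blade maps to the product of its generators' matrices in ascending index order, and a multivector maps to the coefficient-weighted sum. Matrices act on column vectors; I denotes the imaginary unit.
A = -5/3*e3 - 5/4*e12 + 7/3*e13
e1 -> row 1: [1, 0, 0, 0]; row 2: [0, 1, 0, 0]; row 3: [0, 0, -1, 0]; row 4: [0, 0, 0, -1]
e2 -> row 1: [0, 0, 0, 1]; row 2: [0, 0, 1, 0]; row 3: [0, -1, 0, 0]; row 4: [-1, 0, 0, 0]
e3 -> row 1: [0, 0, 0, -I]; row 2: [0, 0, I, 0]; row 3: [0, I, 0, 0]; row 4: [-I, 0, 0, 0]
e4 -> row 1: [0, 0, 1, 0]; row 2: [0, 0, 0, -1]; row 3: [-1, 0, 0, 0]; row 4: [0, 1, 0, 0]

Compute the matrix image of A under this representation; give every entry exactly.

Bivector images (products of the table entries): rho(e12) = rho(e1)rho(e2) = row 1: [0, 0, 0, 1]; row 2: [0, 0, 1, 0]; row 3: [0, 1, 0, 0]; row 4: [1, 0, 0, 0]; rho(e13) = rho(e1)rho(e3) = row 1: [0, 0, 0, -I]; row 2: [0, 0, I, 0]; row 3: [0, -I, 0, 0]; row 4: [I, 0, 0, 0].
M = (-5/3)*rho(e3) + (-5/4)*rho(e12) + (7/3)*rho(e13), summed entrywise:
Answer: row 1: [0, 0, 0, -5/4 - 2*I/3]; row 2: [0, 0, -5/4 + 2*I/3, 0]; row 3: [0, -5/4 - 4*I, 0, 0]; row 4: [-5/4 + 4*I, 0, 0, 0]


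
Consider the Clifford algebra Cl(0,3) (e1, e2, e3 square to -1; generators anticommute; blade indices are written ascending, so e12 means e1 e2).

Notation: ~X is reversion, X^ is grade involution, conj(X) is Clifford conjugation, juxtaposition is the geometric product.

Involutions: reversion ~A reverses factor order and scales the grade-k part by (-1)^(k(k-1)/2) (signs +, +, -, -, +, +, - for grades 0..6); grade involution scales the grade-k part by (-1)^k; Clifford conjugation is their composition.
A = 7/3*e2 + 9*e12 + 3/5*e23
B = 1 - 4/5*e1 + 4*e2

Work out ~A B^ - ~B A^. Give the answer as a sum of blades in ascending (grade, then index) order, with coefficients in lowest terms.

first term: 28/3 - 36*e1 - 73/15*e2 + 12/5*e3 - 163/15*e12 - 3/5*e23 - 12/25*e123
second term: 28/3 + 36*e1 + 73/15*e2 - 12/5*e3 + 163/15*e12 + 3/5*e23 - 12/25*e123
Answer: -72*e1 - 146/15*e2 + 24/5*e3 - 326/15*e12 - 6/5*e23


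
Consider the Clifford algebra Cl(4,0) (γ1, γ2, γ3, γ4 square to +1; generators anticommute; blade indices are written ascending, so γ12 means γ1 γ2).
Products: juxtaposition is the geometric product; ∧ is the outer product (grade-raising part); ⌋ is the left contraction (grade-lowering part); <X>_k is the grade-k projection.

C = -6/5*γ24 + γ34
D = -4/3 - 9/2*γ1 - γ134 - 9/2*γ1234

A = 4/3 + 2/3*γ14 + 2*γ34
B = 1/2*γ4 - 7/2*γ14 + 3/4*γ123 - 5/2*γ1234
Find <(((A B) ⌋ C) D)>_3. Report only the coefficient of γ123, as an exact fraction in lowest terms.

step 1: 7/3 + 1/3*γ1 + γ3 + 2/3*γ4 + 5*γ12 - 7*γ13 - 14/3*γ14 + 5/3*γ23 + γ123 - 3/2*γ124 - 1/2*γ234 - 10/3*γ1234
step 2: 4/5*γ2 - 2/3*γ3 + γ4 - 14/5*γ24 + 7/3*γ34
step 3: 7/3*γ1 - 16/15*γ2 + 8/9*γ3 - 4/3*γ4 + 141/10*γ12 + 43/5*γ13 + 23/6*γ14 + 56/15*γ24 - 28/9*γ34 + 17/10*γ123 + 78/5*γ124 - 69/10*γ134 + 4/5*γ1234
step 4: 17/10*γ123 + 78/5*γ124 - 69/10*γ134
Answer: 17/10


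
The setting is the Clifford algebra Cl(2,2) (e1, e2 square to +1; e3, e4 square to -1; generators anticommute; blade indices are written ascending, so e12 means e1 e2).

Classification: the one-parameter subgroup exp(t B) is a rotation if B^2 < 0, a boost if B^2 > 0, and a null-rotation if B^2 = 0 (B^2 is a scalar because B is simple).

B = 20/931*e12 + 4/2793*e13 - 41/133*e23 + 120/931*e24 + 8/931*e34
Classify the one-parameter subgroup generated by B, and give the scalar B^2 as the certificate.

B^2 term by term: the squares give (20/931)^2*(e12)^2 + (4/2793)^2*(e13)^2 + (-41/133)^2*(e23)^2 + (120/931)^2*(e24)^2 + (8/931)^2*(e34)^2 = 400/866761*(-1) + 16/7800849*(+1) + 1681/17689*(+1) + 14400/866761*(+1) + 64/866761*(-1) = 1/9 (each basis 2-blade squares to minus the product of its generators' squares); cross terms between blades sharing an index anticommute and cancel; the commuting (index-disjoint) pairs give grade-4 terms 2*c*c'*(blade product), which cancel blade by blade — e1234: 320/866761 - 320/866761 = 0 — confirming B is simple. So B^2 = 1/9.
Answer: boost, certificate B^2 = 1/9. No conjugation can change B^2 = 1/9; the sign gives the class.


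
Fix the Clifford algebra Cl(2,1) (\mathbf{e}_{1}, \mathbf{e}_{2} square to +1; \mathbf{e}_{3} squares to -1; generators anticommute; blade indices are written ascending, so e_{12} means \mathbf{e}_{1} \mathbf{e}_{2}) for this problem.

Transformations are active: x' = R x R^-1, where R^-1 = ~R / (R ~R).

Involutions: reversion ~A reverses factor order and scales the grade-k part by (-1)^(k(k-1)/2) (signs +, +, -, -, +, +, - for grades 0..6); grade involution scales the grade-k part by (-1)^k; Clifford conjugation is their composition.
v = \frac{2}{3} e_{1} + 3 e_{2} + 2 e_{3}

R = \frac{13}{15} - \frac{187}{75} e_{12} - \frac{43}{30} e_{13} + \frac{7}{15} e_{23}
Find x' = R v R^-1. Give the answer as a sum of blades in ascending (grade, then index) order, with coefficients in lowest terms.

~R = \frac{13}{15} + \frac{187}{75} e_{12} + \frac{43}{30} e_{13} - \frac{7}{15} e_{23}, and R ~R = \frac{11739}{2500}, so R^-1 = ~R / (\frac{11739}{2500}).
R v = -\frac{908}{225} e_{1} + \frac{749}{225} e_{2} + \frac{58}{45} e_{3} - \frac{169}{450} e_{123}
Answer: -\frac{16918}{8127} e_{1} - \frac{4177}{2709} e_{2} - \frac{9146}{8127} e_{3}


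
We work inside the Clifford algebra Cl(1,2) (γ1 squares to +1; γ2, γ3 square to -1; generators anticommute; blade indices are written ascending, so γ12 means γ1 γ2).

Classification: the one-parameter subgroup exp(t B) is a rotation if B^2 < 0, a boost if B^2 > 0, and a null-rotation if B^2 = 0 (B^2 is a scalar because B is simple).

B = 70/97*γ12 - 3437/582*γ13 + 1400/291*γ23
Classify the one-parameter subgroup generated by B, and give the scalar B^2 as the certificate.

B^2 term by term: the squares give (70/97)^2*(γ12)^2 + (-3437/582)^2*(γ13)^2 + (1400/291)^2*(γ23)^2 = 4900/9409*(+1) + 11812969/338724*(+1) + 1960000/84681*(-1) = 49/4 (each basis 2-blade squares to minus the product of its generators' squares); cross terms between blades sharing an index anticommute and cancel. So B^2 = 49/4.
Answer: boost, certificate B^2 = 49/4. The scalar 49/4 is the complete invariant here: its sign names the subgroup type.


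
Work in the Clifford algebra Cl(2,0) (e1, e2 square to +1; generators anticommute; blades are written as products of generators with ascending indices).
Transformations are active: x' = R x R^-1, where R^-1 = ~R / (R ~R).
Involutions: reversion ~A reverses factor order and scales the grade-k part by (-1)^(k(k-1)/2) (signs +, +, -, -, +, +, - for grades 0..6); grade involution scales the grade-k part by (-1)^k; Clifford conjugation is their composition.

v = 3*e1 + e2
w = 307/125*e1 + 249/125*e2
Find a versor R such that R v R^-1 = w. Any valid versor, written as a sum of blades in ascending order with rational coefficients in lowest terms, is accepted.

R = v + w = 682/125*e1 + 374/125*e2 works: the equal norms (10) guarantee its sandwich swaps v into w.
Answer: 682/125*e1 + 374/125*e2


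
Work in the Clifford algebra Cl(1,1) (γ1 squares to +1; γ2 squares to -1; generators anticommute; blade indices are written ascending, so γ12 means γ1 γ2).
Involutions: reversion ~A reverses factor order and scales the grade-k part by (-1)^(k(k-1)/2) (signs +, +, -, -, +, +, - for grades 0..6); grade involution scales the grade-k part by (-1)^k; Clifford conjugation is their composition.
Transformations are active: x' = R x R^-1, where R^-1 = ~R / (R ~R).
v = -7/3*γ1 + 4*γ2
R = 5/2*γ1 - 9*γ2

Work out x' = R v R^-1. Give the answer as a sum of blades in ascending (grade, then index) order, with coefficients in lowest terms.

~R = 5/2*γ1 - 9*γ2, and R ~R = -299/4, so R^-1 = ~R / (-299/4).
R v = 181/6 - 11*γ12
Answer: 283/897*γ1 + 976/299*γ2


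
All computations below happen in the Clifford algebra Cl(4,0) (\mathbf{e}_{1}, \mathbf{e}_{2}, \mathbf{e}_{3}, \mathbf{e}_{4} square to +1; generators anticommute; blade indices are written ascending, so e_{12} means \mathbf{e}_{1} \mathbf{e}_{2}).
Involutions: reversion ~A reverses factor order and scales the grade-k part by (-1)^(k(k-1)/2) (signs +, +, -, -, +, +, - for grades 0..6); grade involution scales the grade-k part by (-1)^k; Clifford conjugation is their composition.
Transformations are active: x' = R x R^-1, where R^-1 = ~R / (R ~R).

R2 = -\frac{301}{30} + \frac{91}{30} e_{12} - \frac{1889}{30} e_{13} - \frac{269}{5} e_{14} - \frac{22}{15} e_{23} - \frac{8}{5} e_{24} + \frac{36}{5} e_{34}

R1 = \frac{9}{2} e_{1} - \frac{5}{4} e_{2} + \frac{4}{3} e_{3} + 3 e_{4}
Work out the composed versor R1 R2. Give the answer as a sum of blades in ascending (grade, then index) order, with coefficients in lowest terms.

Distribute over the terms of R1 (each basis-blade product reordered to ascending indices, repeated generators contracted through their squares):
(\frac{9}{2} e_{1}) R2 = -\frac{903}{20} e_{1} + \frac{273}{20} e_{2} - \frac{5667}{20} e_{3} - \frac{2421}{10} e_{4} - \frac{33}{5} e_{123} - \frac{36}{5} e_{124} + \frac{162}{5} e_{134}
(-\frac{5}{4} e_{2}) R2 = \frac{91}{24} e_{1} + \frac{301}{24} e_{2} + \frac{11}{6} e_{3} + 2 e_{4} - \frac{1889}{24} e_{123} - \frac{269}{4} e_{124} - 9 e_{234}
(\frac{4}{3} e_{3}) R2 = \frac{3778}{45} e_{1} + \frac{88}{45} e_{2} - \frac{602}{45} e_{3} + \frac{48}{5} e_{4} + \frac{182}{45} e_{123} + \frac{1076}{15} e_{134} + \frac{32}{15} e_{234}
(3 e_{4}) R2 = \frac{807}{5} e_{1} + \frac{24}{5} e_{2} - \frac{108}{5} e_{3} - \frac{301}{10} e_{4} + \frac{91}{10} e_{124} - \frac{1889}{10} e_{134} - \frac{22}{5} e_{234}
Summing the partial products and collecting blades:
Answer: \frac{73439}{360} e_{1} + \frac{11861}{360} e_{2} - \frac{56969}{180} e_{3} - \frac{1303}{5} e_{4} - \frac{5851}{72} e_{123} - \frac{1307}{20} e_{124} - \frac{2543}{30} e_{134} - \frac{169}{15} e_{234}


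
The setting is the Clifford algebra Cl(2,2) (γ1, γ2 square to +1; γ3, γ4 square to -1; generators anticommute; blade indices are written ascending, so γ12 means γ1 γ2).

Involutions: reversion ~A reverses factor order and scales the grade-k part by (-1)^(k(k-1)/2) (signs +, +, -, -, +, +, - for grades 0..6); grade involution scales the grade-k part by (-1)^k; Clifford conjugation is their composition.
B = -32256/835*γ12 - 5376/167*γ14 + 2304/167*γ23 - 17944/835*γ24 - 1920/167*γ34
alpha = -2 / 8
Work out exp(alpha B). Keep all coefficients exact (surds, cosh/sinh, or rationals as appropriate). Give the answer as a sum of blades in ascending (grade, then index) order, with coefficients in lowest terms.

B^2 term by term: the squares give (-32256/835)^2*(γ12)^2 + (-5376/167)^2*(γ14)^2 + (2304/167)^2*(γ23)^2 + (-17944/835)^2*(γ24)^2 + (-1920/167)^2*(γ34)^2 = 1040449536/697225*(-1) + 28901376/27889*(+1) + 5308416/27889*(+1) + 321987136/697225*(+1) + 3686400/27889*(-1) = 64 (each basis 2-blade squares to minus the product of its generators' squares); cross terms between blades sharing an index anticommute and cancel; the commuting (index-disjoint) pairs give grade-4 terms 2*c*c'*(blade product), which cancel blade by blade — γ1234: 24772608/27889 - 24772608/27889 = 0 — confirming B is simple. So B^2 = 64.
B^2 = 64 — B^2 > 0, so the exponential closes hyperbolically: l = 8, alpha*l = -2, so exp(alpha B) = cosh(-2) + (sinh(-2)/8)*B = cosh(2) + (-sinh(2)/8)*B.
Answer: cosh(2) + 4032*sinh(2)/835*γ12 + 672*sinh(2)/167*γ14 - 288*sinh(2)/167*γ23 + 2243*sinh(2)/835*γ24 + 240*sinh(2)/167*γ34


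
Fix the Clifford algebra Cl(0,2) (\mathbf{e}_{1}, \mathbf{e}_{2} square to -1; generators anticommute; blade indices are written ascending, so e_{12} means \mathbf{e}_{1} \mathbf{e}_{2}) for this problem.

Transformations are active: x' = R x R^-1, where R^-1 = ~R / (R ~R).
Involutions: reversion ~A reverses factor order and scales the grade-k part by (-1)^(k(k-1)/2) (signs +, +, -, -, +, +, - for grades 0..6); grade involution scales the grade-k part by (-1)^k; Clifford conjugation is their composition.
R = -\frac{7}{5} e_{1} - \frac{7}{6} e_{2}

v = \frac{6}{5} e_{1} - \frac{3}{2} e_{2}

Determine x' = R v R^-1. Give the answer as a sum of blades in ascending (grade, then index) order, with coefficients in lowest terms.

~R = -\frac{7}{5} e_{1} - \frac{7}{6} e_{2}, and R ~R = -\frac{2989}{900}, so R^-1 = ~R / (-\frac{2989}{900}).
R v = -\frac{7}{100} + \frac{7}{2} e_{12}
Answer: -\frac{384}{305} e_{1} + \frac{177}{122} e_{2}


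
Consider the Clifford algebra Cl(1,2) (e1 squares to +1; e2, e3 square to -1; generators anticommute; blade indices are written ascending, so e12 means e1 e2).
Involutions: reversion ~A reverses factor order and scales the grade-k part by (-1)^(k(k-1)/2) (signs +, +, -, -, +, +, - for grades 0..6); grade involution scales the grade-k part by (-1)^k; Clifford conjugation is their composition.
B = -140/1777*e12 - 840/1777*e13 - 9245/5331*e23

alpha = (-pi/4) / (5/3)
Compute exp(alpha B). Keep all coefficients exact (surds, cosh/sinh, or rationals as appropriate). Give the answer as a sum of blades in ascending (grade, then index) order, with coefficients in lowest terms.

B^2 term by term: the squares give (-140/1777)^2*(e12)^2 + (-840/1777)^2*(e13)^2 + (-9245/5331)^2*(e23)^2 = 19600/3157729*(+1) + 705600/3157729*(+1) + 85470025/28419561*(-1) = -25/9 (each basis 2-blade squares to minus the product of its generators' squares); cross terms between blades sharing an index anticommute and cancel. So B^2 = -25/9.
B^2 = -25/9 — B^2 < 0, so the exponential closes trigonometrically: l = 5/3, alpha*l = -pi/4, so exp(alpha B) = cos(-pi/4) + (sin(-pi/4)/(5/3))*B = sqrt(2)/2 + (-3*sqrt(2)/10)*B.
Answer: sqrt(2)/2 + 42*sqrt(2)/1777*e12 + 252*sqrt(2)/1777*e13 + 1849*sqrt(2)/3554*e23


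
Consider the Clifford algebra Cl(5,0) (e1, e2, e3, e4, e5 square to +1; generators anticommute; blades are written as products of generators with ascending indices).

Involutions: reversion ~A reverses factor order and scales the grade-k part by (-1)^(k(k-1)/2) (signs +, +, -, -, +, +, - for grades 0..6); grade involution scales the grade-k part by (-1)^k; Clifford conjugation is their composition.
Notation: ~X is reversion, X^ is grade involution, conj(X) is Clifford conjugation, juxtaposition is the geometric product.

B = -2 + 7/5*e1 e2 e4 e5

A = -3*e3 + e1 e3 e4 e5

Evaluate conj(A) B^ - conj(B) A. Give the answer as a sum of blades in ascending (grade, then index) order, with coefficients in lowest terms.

first term: -6*e3 - 7/5*e2 e3 - 2*e1 e3 e4 e5 + 21/5*e1 e2 e3 e4 e5
second term: 6*e3 + 7/5*e2 e3 - 2*e1 e3 e4 e5 - 21/5*e1 e2 e3 e4 e5
Answer: -12*e3 - 14/5*e2 e3 + 42/5*e1 e2 e3 e4 e5


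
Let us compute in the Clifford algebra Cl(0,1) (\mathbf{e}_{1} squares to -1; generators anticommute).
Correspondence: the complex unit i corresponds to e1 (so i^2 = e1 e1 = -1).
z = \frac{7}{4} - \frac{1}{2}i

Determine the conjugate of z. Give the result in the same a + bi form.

In blades: z = \frac{7}{4} - \frac{1}{2} e_{1}.
Conjugation here is Clifford conjugation: the scalar is fixed and the grade-1 and grade-2 blades all flip sign, giving \frac{7}{4} + \frac{1}{2} e_{1}; translating back:
Answer: \frac{7}{4} + \frac{1}{2}i


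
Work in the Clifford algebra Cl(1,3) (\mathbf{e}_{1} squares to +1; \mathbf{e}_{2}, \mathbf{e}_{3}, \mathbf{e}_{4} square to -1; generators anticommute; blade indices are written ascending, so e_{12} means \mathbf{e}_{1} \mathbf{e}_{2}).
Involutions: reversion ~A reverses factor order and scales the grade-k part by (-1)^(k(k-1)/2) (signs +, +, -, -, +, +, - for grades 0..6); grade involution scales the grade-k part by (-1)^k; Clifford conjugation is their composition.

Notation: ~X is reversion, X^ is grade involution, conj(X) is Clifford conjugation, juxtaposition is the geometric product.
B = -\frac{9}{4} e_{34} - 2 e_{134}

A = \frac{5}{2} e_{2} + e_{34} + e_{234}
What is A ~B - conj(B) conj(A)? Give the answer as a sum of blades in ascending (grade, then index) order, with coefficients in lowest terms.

first term: -\frac{9}{4} - 2 e_{1} - \frac{9}{4} e_{2} + 2 e_{12} + \frac{45}{8} e_{234} - 5 e_{1234}
second term: \frac{9}{4} - 2 e_{1} - \frac{9}{4} e_{2} + 2 e_{12} - \frac{45}{8} e_{234} + 5 e_{1234}
Answer: -\frac{9}{2} + \frac{45}{4} e_{234} - 10 e_{1234}


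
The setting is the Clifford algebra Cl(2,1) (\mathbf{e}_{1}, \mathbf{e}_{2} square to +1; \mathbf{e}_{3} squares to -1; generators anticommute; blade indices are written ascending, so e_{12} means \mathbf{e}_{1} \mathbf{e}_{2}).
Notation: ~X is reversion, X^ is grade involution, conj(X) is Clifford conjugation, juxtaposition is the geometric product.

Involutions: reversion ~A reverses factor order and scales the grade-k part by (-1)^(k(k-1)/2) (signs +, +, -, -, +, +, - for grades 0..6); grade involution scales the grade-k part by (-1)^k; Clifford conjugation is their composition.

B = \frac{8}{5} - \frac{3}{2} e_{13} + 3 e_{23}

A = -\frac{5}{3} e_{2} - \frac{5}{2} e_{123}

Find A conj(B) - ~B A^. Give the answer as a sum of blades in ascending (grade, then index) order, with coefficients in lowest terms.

first term: \frac{15}{2} e_{1} + \frac{13}{12} e_{2} + 5 e_{3} - \frac{3}{2} e_{123}
second term: -\frac{15}{2} e_{1} - \frac{13}{12} e_{2} + 5 e_{3} + \frac{3}{2} e_{123}
Answer: 15 e_{1} + \frac{13}{6} e_{2} - 3 e_{123}


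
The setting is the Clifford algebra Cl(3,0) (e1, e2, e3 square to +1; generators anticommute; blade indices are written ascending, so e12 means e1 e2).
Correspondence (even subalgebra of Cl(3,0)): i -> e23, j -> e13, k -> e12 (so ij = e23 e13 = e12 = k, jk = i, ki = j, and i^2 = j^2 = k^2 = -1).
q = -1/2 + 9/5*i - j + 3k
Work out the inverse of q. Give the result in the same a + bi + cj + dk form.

In blades: q = -1/2 + 3*e12 - e13 + 9/5*e23.
With qbar = -1/2 - 3*e12 + e13 - 9/5*e23 (scalar fixed, mapped units negated), q qbar = 1349/100 (the sum of squared coefficients), so q^-1 = qbar / (1349/100) = -50/1349 - 300/1349*e12 + 100/1349*e13 - 180/1349*e23; translating back:
Answer: -50/1349 - 180/1349*i + 100/1349*j - 300/1349*k


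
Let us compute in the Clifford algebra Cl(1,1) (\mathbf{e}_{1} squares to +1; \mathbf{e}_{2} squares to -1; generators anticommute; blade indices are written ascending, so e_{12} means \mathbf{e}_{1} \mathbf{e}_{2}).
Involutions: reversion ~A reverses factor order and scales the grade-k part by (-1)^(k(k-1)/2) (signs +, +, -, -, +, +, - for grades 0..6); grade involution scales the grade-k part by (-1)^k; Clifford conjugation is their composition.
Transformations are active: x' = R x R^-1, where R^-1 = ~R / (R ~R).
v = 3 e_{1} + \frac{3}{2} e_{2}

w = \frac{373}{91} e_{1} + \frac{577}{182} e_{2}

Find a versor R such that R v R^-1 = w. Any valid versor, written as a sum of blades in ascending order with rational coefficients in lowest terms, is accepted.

Construction: equal norms (both \frac{27}{4}) license R = v + w = \frac{646}{91} e_{1} + \frac{425}{91} e_{2} — nothing changes along that direction, while (v - w)/2 changes sign, so v maps onto w.
Answer: \frac{646}{91} e_{1} + \frac{425}{91} e_{2}


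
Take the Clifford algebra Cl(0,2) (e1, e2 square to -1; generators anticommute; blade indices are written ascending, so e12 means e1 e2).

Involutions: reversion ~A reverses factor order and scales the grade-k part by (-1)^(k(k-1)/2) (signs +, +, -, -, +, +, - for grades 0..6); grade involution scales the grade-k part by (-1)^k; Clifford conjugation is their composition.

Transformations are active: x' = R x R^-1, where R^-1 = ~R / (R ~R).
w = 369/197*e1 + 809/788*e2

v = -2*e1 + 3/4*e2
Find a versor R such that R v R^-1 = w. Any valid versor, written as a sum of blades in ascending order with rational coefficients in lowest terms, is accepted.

Take R = v + w = -25/197*e1 + 350/197*e2. Because q(v) = q(w) = -73/16, conjugation by R sends v exactly to w.
Answer: -25/197*e1 + 350/197*e2


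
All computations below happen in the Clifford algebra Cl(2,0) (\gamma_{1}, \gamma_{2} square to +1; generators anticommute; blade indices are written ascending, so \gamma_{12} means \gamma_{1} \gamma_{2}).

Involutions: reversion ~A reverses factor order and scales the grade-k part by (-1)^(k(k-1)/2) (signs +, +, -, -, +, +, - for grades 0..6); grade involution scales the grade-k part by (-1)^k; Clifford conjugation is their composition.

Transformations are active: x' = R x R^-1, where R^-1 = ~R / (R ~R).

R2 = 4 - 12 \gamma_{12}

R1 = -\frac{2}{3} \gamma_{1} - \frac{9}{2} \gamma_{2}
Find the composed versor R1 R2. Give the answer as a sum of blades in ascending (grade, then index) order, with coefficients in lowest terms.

Distribute over the terms of R1 (each basis-blade product reordered to ascending indices, repeated generators contracted through their squares):
(-\frac{2}{3} \gamma_{1}) R2 = -\frac{8}{3} \gamma_{1} + 8 \gamma_{2}
(-\frac{9}{2} \gamma_{2}) R2 = -54 \gamma_{1} - 18 \gamma_{2}
Summing the partial products and collecting blades:
Answer: -\frac{170}{3} \gamma_{1} - 10 \gamma_{2}


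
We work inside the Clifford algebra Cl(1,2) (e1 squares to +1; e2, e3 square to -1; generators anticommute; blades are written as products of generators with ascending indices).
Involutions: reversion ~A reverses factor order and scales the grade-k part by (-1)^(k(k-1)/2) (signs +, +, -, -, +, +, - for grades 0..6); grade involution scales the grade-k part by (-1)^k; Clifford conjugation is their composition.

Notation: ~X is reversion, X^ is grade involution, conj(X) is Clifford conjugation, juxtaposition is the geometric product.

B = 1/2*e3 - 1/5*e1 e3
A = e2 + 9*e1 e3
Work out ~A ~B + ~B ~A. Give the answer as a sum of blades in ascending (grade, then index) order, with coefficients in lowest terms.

first term: -9/5 + 9/2*e1 + 1/2*e2 e3 - 1/5*e1 e2 e3
second term: -9/5 - 9/2*e1 - 1/2*e2 e3 - 1/5*e1 e2 e3
Answer: -18/5 - 2/5*e1 e2 e3


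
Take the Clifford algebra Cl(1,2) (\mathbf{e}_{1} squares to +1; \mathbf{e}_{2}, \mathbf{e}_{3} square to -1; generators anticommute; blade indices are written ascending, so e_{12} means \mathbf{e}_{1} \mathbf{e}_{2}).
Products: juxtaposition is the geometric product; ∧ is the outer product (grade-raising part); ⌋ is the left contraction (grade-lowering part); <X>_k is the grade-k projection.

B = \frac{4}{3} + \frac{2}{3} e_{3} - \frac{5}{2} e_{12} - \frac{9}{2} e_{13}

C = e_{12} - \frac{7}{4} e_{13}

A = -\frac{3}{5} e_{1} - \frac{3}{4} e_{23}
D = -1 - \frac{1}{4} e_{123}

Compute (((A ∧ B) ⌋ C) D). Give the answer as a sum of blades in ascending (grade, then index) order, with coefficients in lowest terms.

step 1: -\frac{4}{5} e_{1} - \frac{2}{5} e_{13} - e_{23}
step 2: \frac{7}{10} - \frac{4}{5} e_{2} + \frac{7}{5} e_{3}
step 3: -\frac{7}{10} + \frac{4}{5} e_{2} - \frac{7}{5} e_{3} + \frac{7}{20} e_{12} + \frac{1}{5} e_{13} - \frac{7}{40} e_{123}
Answer: -\frac{7}{10} + \frac{4}{5} e_{2} - \frac{7}{5} e_{3} + \frac{7}{20} e_{12} + \frac{1}{5} e_{13} - \frac{7}{40} e_{123}


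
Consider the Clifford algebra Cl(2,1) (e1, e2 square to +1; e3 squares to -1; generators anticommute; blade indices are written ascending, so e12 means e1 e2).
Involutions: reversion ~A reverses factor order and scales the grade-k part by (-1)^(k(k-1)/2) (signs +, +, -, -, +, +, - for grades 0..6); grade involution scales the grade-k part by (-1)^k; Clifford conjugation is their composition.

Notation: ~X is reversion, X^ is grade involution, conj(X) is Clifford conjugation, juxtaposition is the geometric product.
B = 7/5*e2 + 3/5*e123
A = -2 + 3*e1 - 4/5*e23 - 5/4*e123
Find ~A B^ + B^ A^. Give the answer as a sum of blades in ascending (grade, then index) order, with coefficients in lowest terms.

first term: -3/4 - 12/25*e1 + 14/5*e2 + 28/25*e3 - 21/5*e12 + 7/4*e13 - 9/5*e23 + 6/5*e123
second term: -3/4 + 12/25*e1 + 14/5*e2 + 28/25*e3 - 21/5*e12 + 7/4*e13 + 9/5*e23 + 6/5*e123
Answer: -3/2 + 28/5*e2 + 56/25*e3 - 42/5*e12 + 7/2*e13 + 12/5*e123


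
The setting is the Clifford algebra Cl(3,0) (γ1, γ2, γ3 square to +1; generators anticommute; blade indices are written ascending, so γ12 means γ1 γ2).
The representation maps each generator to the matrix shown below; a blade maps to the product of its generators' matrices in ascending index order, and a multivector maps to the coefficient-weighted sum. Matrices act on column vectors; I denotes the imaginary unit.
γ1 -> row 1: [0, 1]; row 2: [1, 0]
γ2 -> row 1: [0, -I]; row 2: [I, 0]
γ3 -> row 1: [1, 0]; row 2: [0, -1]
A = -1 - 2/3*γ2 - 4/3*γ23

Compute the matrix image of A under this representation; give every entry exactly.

Bivector images (products of the table entries): rho(γ23) = rho(γ2)rho(γ3) = row 1: [0, I]; row 2: [I, 0].
M = (-1)*1 + (-2/3)*rho(γ2) + (-4/3)*rho(γ23), summed entrywise (1 is the identity matrix):
Answer: row 1: [-1, -2*I/3]; row 2: [-2*I, -1]


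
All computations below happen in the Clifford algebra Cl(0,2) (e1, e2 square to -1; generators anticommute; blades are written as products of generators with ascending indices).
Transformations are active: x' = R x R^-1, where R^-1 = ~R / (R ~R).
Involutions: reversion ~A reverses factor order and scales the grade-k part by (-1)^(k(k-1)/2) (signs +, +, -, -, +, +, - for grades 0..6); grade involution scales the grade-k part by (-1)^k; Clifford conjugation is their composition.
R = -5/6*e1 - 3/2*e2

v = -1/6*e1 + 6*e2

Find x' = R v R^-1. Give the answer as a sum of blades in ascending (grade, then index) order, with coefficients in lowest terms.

~R = -5/6*e1 - 3/2*e2, and R ~R = -53/18, so R^-1 = ~R / (-53/18).
R v = 319/36 - 21/4*e1 e2
Answer: 824/159*e1 + 321/106*e2


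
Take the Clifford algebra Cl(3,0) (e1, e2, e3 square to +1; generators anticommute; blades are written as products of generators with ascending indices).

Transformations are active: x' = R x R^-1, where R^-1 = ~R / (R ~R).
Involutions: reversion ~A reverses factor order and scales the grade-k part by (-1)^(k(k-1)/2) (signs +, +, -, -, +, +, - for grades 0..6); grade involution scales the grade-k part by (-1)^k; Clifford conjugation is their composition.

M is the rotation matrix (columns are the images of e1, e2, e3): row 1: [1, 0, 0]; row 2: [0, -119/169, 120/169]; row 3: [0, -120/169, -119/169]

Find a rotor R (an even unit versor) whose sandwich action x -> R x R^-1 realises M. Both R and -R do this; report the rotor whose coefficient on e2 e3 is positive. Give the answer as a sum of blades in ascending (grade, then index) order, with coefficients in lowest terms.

Method: write R = a + b12*e1 e2 + b13*e1 e3 + b23*e2 e3 with a^2 + b12^2 + b13^2 + b23^2 = 1 (so R^-1 = ~R). Expanding the columns R e_j ~R gives tr M = 4a^2 - 1 and, from the antisymmetric part, M21 - M12 = -4a*b12, M13 - M31 = 4a*b13, M32 - M23 = -4a*b23.
Here tr M = -69/169, so a^2 = (1 + tr M)/4 = 25/169 and a = ±5/13. Taking a = 5/13: M21 - M12 = 0, M13 - M31 = 0, M32 - M23 = -240/169, giving b12 = 0, b13 = 0, b23 = 12/13, i.e. R = 5/13 + 12/13*e2 e3.
Its e2 e3 coefficient is already positive.
Answer: 5/13 + 12/13*e2 e3. Note: both R and -R realise this M (trace -69/169); the covering map identifies them, and the e2 e3-coefficient sign is the tie-breaker.


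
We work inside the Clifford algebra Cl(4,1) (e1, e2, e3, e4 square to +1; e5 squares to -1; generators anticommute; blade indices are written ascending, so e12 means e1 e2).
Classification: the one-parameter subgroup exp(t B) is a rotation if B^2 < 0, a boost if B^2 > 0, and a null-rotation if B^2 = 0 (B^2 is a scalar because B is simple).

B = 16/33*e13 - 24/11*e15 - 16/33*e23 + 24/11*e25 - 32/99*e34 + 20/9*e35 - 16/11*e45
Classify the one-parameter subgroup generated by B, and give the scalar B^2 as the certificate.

B^2 term by term: the squares give (16/33)^2*(e13)^2 + (-24/11)^2*(e15)^2 + (-16/33)^2*(e23)^2 + (24/11)^2*(e25)^2 + (-32/99)^2*(e34)^2 + (20/9)^2*(e35)^2 + (-16/11)^2*(e45)^2 = 256/1089*(-1) + 576/121*(+1) + 256/1089*(-1) + 576/121*(+1) + 1024/9801*(-1) + 400/81*(+1) + 256/121*(+1) = 16 (each basis 2-blade squares to minus the product of its generators' squares); cross terms between blades sharing an index anticommute and cancel; the commuting (index-disjoint) pairs give grade-4 terms 2*c*c'*(blade product), which cancel blade by blade — e1235: -256/121 + 256/121 = 0; e1345: -512/363 + 512/363 = 0; e2345: 512/363 - 512/363 = 0 — confirming B is simple. So B^2 = 16.
Answer: boost, certificate B^2 = 16. No conjugation can change B^2 = 16; the sign gives the class.


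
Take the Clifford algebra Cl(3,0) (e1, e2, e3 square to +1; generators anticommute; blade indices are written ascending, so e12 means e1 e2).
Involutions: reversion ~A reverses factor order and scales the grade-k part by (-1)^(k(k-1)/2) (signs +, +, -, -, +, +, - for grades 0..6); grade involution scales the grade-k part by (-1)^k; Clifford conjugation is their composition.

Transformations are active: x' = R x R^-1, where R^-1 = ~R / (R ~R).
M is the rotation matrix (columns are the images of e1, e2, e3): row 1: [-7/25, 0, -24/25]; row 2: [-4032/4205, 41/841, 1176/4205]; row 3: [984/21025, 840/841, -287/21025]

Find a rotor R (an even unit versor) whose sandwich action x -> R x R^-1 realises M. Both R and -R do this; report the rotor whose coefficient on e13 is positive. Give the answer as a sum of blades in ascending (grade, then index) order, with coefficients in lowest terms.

Method: write R = a + b12*e12 + b13*e13 + b23*e23 with a^2 + b12^2 + b13^2 + b23^2 = 1 (so R^-1 = ~R). Expanding the columns R e_j ~R gives tr M = 4a^2 - 1 and, from the antisymmetric part, M21 - M12 = -4a*b12, M13 - M31 = 4a*b13, M32 - M23 = -4a*b23.
Here tr M = -5149/21025, so a^2 = (1 + tr M)/4 = 3969/21025 and a = ±63/145. Taking a = 63/145: M21 - M12 = -4032/4205, M13 - M31 = -21168/21025, M32 - M23 = 3024/4205, giving b12 = 16/29, b13 = -84/145, b23 = -12/29, i.e. R = 63/145 + 16/29*e12 - 84/145*e13 - 12/29*e23.
Its e13 coefficient is negative, so report the other preimage -R.
Answer: -63/145 - 16/29*e12 + 84/145*e13 + 12/29*e23. Uniqueness: Spin(3) -> SO(3) maps R and -R to the same rotation of trace -5149/21025; fixing the sign of the e13 coefficient removes the ambiguity.


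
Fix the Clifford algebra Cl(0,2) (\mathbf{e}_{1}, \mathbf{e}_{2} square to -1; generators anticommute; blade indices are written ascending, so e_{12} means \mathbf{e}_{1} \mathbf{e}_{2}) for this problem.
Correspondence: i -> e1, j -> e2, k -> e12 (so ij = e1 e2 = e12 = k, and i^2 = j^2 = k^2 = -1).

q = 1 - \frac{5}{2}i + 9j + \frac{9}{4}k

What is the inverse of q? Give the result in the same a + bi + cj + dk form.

In blades: q = 1 - \frac{5}{2} e_{1} + 9 e_{2} + \frac{9}{4} e_{12}.
With qbar = 1 + \frac{5}{2} e_{1} - 9 e_{2} - \frac{9}{4} e_{12} (scalar fixed, mapped units negated), q qbar = \frac{1493}{16} (the sum of squared coefficients), so q^-1 = qbar / (\frac{1493}{16}) = \frac{16}{1493} + \frac{40}{1493} e_{1} - \frac{144}{1493} e_{2} - \frac{36}{1493} e_{12}; translating back:
Answer: \frac{16}{1493} + \frac{40}{1493}i - \frac{144}{1493}j - \frac{36}{1493}k


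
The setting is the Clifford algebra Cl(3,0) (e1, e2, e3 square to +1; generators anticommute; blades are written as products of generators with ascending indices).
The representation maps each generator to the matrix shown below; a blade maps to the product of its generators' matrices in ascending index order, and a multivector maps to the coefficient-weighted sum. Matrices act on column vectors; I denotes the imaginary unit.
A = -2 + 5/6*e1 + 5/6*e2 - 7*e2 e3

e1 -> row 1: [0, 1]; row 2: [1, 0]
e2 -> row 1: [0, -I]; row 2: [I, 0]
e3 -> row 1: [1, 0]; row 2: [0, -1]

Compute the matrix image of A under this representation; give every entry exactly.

Bivector images (products of the table entries): rho(e2 e3) = rho(e2)rho(e3) = row 1: [0, I]; row 2: [I, 0].
M = (-2)*1 + (5/6)*rho(e1) + (5/6)*rho(e2) + (-7)*rho(e2 e3), summed entrywise (1 is the identity matrix):
Answer: row 1: [-2, 5/6 - 47*I/6]; row 2: [5/6 - 37*I/6, -2]
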